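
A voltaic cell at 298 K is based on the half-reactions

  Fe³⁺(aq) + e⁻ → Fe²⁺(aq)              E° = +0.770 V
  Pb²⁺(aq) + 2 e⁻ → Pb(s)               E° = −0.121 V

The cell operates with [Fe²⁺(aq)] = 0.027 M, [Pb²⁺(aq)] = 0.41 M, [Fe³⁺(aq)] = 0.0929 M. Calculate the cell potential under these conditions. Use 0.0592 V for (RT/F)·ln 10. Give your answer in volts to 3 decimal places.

+0.934 V

Fe³⁺/Fe²⁺ is reduced (cathode, E° = +0.770 V) and Pb²⁺/Pb is oxidized (anode).
The standard potential is +0.770 − (−0.121) = +0.891 V and the balanced reaction transfers n = 2 electrons.
For the overall reaction 2 Fe³⁺(aq) + Pb(s) → 2 Fe²⁺(aq) + Pb²⁺(aq), Q = ([Fe²⁺(aq)]^2·[Pb²⁺(aq)]) / [Fe³⁺(aq)]^2 = 0.0346, giving log Q = −1.461.
By the Nernst equation, E = +0.891 − (0.0592/2)·(−1.461) = +0.934 V.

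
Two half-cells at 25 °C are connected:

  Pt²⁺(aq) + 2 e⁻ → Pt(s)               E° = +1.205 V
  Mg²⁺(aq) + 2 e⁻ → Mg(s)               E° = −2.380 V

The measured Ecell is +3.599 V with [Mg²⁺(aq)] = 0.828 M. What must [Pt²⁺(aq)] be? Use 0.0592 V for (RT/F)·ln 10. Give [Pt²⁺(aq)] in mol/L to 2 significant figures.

2.5 M

With Pt²⁺/Pt at the cathode and Mg²⁺/Mg at the anode, E°cell = +1.205 − (−2.380) = +3.585 V (n = 2).
Since E = E° − (0.0592/n)·log Q, log Q = n(E° − E)/0.0592 = −0.473.
For Pt²⁺(aq) + Mg(s) → Pt(s) + Mg²⁺(aq), the reaction quotient is Q = [Mg²⁺(aq)] / [Pt²⁺(aq)].
Solving for the unknown gives log [Pt²⁺(aq)] = 0.391, so [Pt²⁺(aq)] ≈ 2.5 M.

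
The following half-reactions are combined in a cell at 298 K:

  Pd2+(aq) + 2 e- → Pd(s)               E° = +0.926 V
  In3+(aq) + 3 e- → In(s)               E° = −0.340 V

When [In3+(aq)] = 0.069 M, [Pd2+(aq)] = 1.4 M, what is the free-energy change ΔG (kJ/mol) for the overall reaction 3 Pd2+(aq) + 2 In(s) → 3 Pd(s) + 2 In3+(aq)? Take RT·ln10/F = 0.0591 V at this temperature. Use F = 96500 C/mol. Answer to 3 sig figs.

With Pd²⁺/Pd reduced at the cathode, E°cell = +0.926 − (−0.340) = +1.266 V and n = 6.
The reaction quotient is [In3+(aq)]^2 / [Pd2+(aq)]^3 = 0.00174; by Nernst, E = +1.266 − (0.0591/6)(−2.761) = +1.2932 V.
Finally ΔG = −nFE = −(6)(96500 C/mol)(+1.2932 V) = −749 kJ/mol.

−749 kJ/mol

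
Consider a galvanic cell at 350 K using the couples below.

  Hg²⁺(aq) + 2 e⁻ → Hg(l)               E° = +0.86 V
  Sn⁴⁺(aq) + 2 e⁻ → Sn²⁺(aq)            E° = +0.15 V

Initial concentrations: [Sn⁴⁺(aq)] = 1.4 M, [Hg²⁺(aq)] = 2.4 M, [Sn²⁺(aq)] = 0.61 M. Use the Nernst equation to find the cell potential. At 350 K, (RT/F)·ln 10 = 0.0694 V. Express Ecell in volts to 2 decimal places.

+0.71 V

Hg²⁺/Hg is reduced (cathode, E° = +0.86 V) and Sn⁴⁺/Sn²⁺ is oxidized (anode).
E°cell = E°cat − E°an = +0.86 − (+0.15) = +0.71 V; n = 2.
The balanced reaction is Hg²⁺(aq) + Sn²⁺(aq) → Hg(l) + Sn⁴⁺(aq), so Q = [Sn⁴⁺(aq)] / ([Hg²⁺(aq)]·[Sn²⁺(aq)]) = 0.956 and log Q = −0.019.
E = E° − (0.0694/n)·log Q = +0.71 − (0.0694/2)(−0.019) = +0.71 V.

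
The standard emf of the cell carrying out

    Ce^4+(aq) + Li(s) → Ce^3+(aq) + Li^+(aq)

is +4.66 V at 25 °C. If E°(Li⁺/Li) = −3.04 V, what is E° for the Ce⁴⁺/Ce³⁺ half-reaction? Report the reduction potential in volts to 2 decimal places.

In the reaction as written the Ce⁴⁺/Ce³⁺ couple is reduced (cathode) and Li⁺/Li is oxidized (anode), so E°cell = E°(Ce⁴⁺/Ce³⁺) − E°(Li⁺/Li).
E°(Ce⁴⁺/Ce³⁺) = E°cell + E°(anode) = +4.66 + (−3.04) = +1.62 V.

+1.62 V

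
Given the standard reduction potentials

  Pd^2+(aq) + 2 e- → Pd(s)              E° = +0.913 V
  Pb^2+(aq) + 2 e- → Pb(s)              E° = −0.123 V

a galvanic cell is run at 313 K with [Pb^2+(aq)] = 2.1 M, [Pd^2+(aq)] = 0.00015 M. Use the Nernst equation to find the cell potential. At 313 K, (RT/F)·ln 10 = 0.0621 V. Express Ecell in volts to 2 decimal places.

The Pd²⁺/Pd couple has the more positive E°, so it is the cathode; Pb²⁺/Pb is the anode.
The standard potential is +0.913 − (−0.123) = +1.036 V and the balanced reaction transfers n = 2 electrons.
Balancing gives Pd^2+(aq) + Pb(s) → Pd(s) + Pb^2+(aq); hence Q = [Pb^2+(aq)] / [Pd^2+(aq)] = 1.4×10^4 (log Q = 4.146).
Applying E = E° − (RT ln10/nF)·log Q gives +1.036 − (0.0621/2)(4.146) = +0.91 V.

+0.91 V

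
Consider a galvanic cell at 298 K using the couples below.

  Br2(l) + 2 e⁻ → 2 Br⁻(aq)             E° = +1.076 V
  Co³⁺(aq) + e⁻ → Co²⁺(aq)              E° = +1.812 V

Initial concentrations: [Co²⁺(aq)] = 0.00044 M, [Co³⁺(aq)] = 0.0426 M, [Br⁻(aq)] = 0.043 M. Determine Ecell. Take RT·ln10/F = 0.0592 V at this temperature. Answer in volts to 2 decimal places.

Since E°(Co³⁺/Co²⁺) > E°(Br₂/Br⁻), Co³⁺/Co²⁺ serves as the cathode.
E°cell = +1.812 − (+1.076) = +0.736 V, with n = 2 electrons transferred.
For the overall reaction 2 Co³⁺(aq) + 2 Br⁻(aq) → 2 Co²⁺(aq) + Br2(l), Q = [Co²⁺(aq)]^2 / ([Co³⁺(aq)]^2·[Br⁻(aq)]^2) = 0.0577, giving log Q = −1.239.
By the Nernst equation, E = +0.736 − (0.0592/2)·(−1.239) = +0.77 V.

+0.77 V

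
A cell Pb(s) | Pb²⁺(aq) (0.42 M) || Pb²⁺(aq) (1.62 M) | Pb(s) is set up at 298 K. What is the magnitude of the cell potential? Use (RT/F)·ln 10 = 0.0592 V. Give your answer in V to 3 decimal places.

0.017 V

For a concentration cell E°cell = 0, since both electrodes use the same couple.
The compartment with the higher Pb²⁺(aq) concentration (1.62 M) acts as the cathode; ions are reduced there and produced at the dilute (0.42 M) anode.
With n = 2, Ecell = −(0.0592/2)·log([dilute]/[conc]) = −(0.0592/2)·log(0.42/1.62) = +0.017 V.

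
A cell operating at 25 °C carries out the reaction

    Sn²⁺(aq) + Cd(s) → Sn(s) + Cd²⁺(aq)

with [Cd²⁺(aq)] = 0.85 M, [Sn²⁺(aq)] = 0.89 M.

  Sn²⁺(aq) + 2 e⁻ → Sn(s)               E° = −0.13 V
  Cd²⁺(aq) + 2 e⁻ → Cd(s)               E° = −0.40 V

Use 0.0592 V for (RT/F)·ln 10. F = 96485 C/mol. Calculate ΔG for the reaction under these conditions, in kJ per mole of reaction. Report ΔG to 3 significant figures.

−52.2 kJ/mol

E°cell = −0.13 − (−0.40) = +0.27 V; the balanced reaction transfers n = 2 electrons.
Q = [Cd²⁺(aq)] / [Sn²⁺(aq)] = 0.955, so log Q = −0.020 and E = +0.27 − (0.0592/2)(−0.020) = +0.2706 V.
Then ΔG = −nFE = −2 × 96485 × +0.2706 J/mol = −52.2 kJ/mol.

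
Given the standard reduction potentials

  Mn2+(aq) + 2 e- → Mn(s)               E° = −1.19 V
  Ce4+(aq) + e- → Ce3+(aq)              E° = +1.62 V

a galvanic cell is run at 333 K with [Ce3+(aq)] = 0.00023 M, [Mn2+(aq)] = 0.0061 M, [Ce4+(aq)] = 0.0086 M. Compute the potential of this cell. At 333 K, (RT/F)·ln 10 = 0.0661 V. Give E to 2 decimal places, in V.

+2.99 V

The Ce⁴⁺/Ce³⁺ couple has the more positive E°, so it is the cathode; Mn²⁺/Mn is the anode.
E°cell = +1.62 − (−1.19) = +2.81 V, with n = 2 electrons transferred.
For the overall reaction 2 Ce4+(aq) + Mn(s) → 2 Ce3+(aq) + Mn2+(aq), Q = ([Ce3+(aq)]^2·[Mn2+(aq)]) / [Ce4+(aq)]^2 = 4.36×10^−6, giving log Q = −5.360.
E = E° − (0.0661/n)·log Q = +2.81 − (0.0661/2)(−5.360) = +2.99 V.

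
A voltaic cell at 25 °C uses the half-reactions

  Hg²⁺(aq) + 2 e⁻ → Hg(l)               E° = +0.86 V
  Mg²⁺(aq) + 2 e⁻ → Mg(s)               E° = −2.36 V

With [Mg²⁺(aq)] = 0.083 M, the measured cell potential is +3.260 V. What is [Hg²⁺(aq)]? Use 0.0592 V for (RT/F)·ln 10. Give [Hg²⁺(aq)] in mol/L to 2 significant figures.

1.9 M

The Hg²⁺/Hg couple has the larger reduction potential, so it is the cathode: E°cell = +0.86 − (−2.36) = +3.22 V and n = 2.
From the Nernst equation, log Q = n(E° − E)/0.0592 = 2·(+3.22 − (+3.260))/0.0592 = −1.351.
Balancing electrons gives Hg²⁺(aq) + Mg(s) → Hg(l) + Mg²⁺(aq); thus Q = [Mg²⁺(aq)] / [Hg²⁺(aq)].
Isolating [Hg²⁺(aq)] in Q = 10^{−1.351} yields log [Hg²⁺(aq)] = 0.270, i.e. 1.9 M.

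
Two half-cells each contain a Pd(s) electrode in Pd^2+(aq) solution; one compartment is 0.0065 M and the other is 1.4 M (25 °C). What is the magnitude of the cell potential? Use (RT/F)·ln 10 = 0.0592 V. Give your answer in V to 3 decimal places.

0.069 V

For a concentration cell E°cell = 0, since both electrodes use the same couple.
The compartment with the higher Pd^2+(aq) concentration (1.4 M) acts as the cathode; ions are reduced there and produced at the dilute (0.0065 M) anode.
With n = 2, Ecell = −(0.0592/2)·log([dilute]/[conc]) = −(0.0592/2)·log(0.0065/1.4) = +0.069 V.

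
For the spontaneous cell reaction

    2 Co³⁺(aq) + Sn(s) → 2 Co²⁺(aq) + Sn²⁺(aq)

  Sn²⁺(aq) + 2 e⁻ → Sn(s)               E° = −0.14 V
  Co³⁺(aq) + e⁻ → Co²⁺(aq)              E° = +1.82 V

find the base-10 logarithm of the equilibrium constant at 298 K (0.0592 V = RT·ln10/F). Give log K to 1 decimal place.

The Co³⁺/Co²⁺ couple is reduced (cathode); E°cell = +1.82 − (−0.14) = +1.96 V with n = 2.
At equilibrium E = 0, so log K = nE°cell / 0.0592 = (2)(+1.96) / 0.0592 = 66.2.

log K = 66.2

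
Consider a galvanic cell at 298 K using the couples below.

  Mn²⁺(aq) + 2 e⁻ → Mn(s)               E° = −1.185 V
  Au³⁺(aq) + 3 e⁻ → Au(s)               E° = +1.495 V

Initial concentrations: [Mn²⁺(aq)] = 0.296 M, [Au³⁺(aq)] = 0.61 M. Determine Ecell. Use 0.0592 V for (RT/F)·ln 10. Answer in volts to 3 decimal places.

+2.691 V

Au³⁺/Au is reduced (cathode, E° = +1.495 V) and Mn²⁺/Mn is oxidized (anode).
E°cell = E°cat − E°an = +1.495 − (−1.185) = +2.680 V; n = 6.
The balanced reaction is 2 Au³⁺(aq) + 3 Mn(s) → 2 Au(s) + 3 Mn²⁺(aq), so Q = [Mn²⁺(aq)]^3 / [Au³⁺(aq)]^2 = 0.0697 and log Q = −1.157.
Applying E = E° − (RT ln10/nF)·log Q gives +2.680 − (0.0592/6)(−1.157) = +2.691 V.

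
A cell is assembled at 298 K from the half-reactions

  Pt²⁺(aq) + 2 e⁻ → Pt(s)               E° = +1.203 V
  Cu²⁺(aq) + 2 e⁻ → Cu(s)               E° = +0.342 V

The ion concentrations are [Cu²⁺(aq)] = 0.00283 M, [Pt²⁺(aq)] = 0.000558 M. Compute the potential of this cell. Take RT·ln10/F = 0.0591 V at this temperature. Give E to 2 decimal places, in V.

+0.84 V

Pt²⁺/Pt is reduced (cathode, E° = +1.203 V) and Cu²⁺/Cu is oxidized (anode).
E°cell = E°cat − E°an = +1.203 − (+0.342) = +0.861 V; n = 2.
Balancing gives Pt²⁺(aq) + Cu(s) → Pt(s) + Cu²⁺(aq); hence Q = [Cu²⁺(aq)] / [Pt²⁺(aq)] = 5.07 (log Q = 0.705).
By the Nernst equation, E = +0.861 − (0.0591/2)·(0.705) = +0.84 V.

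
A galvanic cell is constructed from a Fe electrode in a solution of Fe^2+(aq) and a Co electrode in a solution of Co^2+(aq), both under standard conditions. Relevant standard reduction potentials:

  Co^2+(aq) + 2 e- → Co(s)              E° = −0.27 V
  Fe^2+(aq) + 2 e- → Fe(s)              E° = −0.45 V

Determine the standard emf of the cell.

Of the two couples in this cell, the one with the more positive reduction potential is reduced at the cathode: here that is Co²⁺/Co (−0.27 V); Fe²⁺/Fe (−0.45 V) is the anode.
E°cell = E°(cathode) − E°(anode) = −0.27 − (−0.45) = +0.18 V.

+0.18 V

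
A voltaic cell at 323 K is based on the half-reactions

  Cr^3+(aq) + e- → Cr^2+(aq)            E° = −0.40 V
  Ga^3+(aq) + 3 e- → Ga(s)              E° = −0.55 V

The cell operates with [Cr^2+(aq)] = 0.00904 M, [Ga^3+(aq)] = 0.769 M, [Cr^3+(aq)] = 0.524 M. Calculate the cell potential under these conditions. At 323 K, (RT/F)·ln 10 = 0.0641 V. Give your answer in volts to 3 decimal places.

+0.265 V

Since E°(Cr³⁺/Cr²⁺) > E°(Ga³⁺/Ga), Cr³⁺/Cr²⁺ serves as the cathode.
E°cell = E°cat − E°an = −0.40 − (−0.55) = +0.15 V; n = 3.
For the overall reaction 3 Cr^3+(aq) + Ga(s) → 3 Cr^2+(aq) + Ga^3+(aq), Q = ([Cr^2+(aq)]^3·[Ga^3+(aq)]) / [Cr^3+(aq)]^3 = 3.95×10^−6, giving log Q = −5.404.
By the Nernst equation, E = +0.15 − (0.0641/3)·(−5.404) = +0.265 V.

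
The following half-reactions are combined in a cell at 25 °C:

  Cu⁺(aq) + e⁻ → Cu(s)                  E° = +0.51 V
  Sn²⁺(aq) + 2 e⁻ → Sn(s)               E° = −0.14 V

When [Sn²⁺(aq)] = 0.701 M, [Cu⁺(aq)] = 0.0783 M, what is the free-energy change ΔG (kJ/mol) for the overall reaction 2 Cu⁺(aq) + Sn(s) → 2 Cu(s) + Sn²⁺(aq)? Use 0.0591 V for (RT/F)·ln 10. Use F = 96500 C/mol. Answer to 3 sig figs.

−114 kJ/mol

With Cu⁺/Cu reduced at the cathode, E°cell = +0.51 − (−0.14) = +0.65 V and n = 2.
Here Q = [Sn²⁺(aq)] / [Cu⁺(aq)]^2 = 114 (log Q = 2.058), giving E = +0.65 − (0.0591/2)·(2.058) = +0.5892 V.
ΔG = −nFE = −(2)(96500)(+0.5892) J/mol = −114 kJ/mol.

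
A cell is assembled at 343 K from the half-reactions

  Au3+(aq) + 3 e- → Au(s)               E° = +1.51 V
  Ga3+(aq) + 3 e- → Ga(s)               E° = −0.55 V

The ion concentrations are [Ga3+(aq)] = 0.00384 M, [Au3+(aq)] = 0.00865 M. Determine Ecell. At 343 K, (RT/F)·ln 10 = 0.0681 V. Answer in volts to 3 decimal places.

+2.068 V

The Au³⁺/Au couple has the more positive E°, so it is the cathode; Ga³⁺/Ga is the anode.
E°cell = +1.51 − (−0.55) = +2.06 V, with n = 3 electrons transferred.
The balanced reaction is Au3+(aq) + Ga(s) → Au(s) + Ga3+(aq), so Q = [Ga3+(aq)] / [Au3+(aq)] = 0.444 and log Q = −0.353.
E = E° − (0.0681/n)·log Q = +2.06 − (0.0681/3)(−0.353) = +2.068 V.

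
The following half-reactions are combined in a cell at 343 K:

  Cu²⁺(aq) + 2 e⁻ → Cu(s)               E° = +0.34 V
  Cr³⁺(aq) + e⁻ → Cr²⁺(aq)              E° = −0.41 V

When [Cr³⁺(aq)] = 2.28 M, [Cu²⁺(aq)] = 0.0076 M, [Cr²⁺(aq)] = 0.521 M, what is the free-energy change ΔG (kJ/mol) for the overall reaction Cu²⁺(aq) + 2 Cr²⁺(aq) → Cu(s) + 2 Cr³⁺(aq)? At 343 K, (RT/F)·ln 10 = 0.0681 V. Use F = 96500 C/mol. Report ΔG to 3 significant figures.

The standard cell potential is +0.34 − (−0.41) = +0.75 V, with n = 2 electrons in the balanced equation.
Here Q = [Cr³⁺(aq)]^2 / ([Cu²⁺(aq)]·[Cr²⁺(aq)]^2) = 2.52×10^3 (log Q = 3.401), giving E = +0.75 − (0.0681/2)·(3.401) = +0.6342 V.
ΔG = −nFE = −(2)(96500)(+0.6342) J/mol = −122 kJ/mol.

−122 kJ/mol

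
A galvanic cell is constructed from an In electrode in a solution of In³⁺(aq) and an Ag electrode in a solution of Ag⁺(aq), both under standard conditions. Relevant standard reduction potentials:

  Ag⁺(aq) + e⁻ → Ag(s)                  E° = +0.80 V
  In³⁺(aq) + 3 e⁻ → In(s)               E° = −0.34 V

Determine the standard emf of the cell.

+1.14 V

Of the two couples in this cell, the one with the more positive reduction potential is reduced at the cathode: here that is Ag⁺/Ag (+0.80 V); In³⁺/In (−0.34 V) is the anode.
E°cell = E°(cathode) − E°(anode) = +0.80 − (−0.34) = +1.14 V.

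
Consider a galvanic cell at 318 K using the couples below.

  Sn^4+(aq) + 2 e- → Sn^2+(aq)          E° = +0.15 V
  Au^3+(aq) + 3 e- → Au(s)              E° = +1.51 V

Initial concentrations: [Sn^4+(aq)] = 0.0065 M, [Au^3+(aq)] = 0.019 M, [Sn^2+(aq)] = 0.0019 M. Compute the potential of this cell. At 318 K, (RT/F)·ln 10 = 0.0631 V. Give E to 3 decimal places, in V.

The Au³⁺/Au couple has the more positive E°, so it is the cathode; Sn⁴⁺/Sn²⁺ is the anode.
The standard potential is +1.51 − (+0.15) = +1.36 V and the balanced reaction transfers n = 6 electrons.
For the overall reaction 2 Au^3+(aq) + 3 Sn^2+(aq) → 2 Au(s) + 3 Sn^4+(aq), Q = [Sn^4+(aq)]^3 / ([Au^3+(aq)]^2·[Sn^2+(aq)]^3) = 1.11×10^5, giving log Q = 5.045.
E = E° − (0.0631/n)·log Q = +1.36 − (0.0631/6)(5.045) = +1.307 V.

+1.307 V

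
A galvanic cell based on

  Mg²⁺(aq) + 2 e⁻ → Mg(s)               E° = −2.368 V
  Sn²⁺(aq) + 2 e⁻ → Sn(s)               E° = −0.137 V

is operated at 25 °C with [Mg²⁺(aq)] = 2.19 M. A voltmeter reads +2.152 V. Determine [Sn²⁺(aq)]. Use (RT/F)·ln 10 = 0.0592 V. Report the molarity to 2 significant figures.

0.0047 M

Sn²⁺/Sn is the cathode (higher E°); E°cell = −0.137 − (−2.368) = +2.231 V with n = 2.
From the Nernst equation, log Q = n(E° − E)/0.0592 = 2·(+2.231 − (+2.152))/0.0592 = 2.669.
The balanced reaction is Sn²⁺(aq) + Mg(s) → Sn(s) + Mg²⁺(aq), so Q = [Mg²⁺(aq)] / [Sn²⁺(aq)].
Isolating [Sn²⁺(aq)] in Q = 10^{2.669} yields log [Sn²⁺(aq)] = −2.329, i.e. 0.0047 M.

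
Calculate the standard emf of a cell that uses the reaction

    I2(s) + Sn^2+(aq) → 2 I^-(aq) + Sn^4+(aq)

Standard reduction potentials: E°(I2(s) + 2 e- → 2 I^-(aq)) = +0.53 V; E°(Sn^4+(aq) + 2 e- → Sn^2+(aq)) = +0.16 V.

In the reaction as written, I2(s) is reduced (cathode) and Sn^4+(aq) is produced by oxidation at the anode.
E°cell = E°(cathode) − E°(anode) = +0.53 − (+0.16) = +0.37 V.

+0.37 V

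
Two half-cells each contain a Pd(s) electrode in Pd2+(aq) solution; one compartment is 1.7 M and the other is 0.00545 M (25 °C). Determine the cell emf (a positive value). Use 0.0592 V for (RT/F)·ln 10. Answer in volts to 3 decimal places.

0.074 V

For a concentration cell E°cell = 0, since both electrodes use the same couple.
The compartment with the higher Pd2+(aq) concentration (1.7 M) acts as the cathode; ions are reduced there and produced at the dilute (0.00545 M) anode.
With n = 2, Ecell = −(0.0592/2)·log([dilute]/[conc]) = −(0.0592/2)·log(0.00545/1.7) = +0.074 V.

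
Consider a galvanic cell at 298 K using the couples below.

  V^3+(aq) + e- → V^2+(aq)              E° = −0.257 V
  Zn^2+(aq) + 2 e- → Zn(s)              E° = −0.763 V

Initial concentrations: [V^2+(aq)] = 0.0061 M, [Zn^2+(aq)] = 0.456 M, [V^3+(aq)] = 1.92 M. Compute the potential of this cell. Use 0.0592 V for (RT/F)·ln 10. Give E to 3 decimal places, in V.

+0.664 V

The V³⁺/V²⁺ couple has the more positive E°, so it is the cathode; Zn²⁺/Zn is the anode.
E°cell = E°cat − E°an = −0.257 − (−0.763) = +0.506 V; n = 2.
Balancing gives 2 V^3+(aq) + Zn(s) → 2 V^2+(aq) + Zn^2+(aq); hence Q = ([V^2+(aq)]^2·[Zn^2+(aq)]) / [V^3+(aq)]^2 = 4.6×10^−6 (log Q = −5.337).
By the Nernst equation, E = +0.506 − (0.0592/2)·(−5.337) = +0.664 V.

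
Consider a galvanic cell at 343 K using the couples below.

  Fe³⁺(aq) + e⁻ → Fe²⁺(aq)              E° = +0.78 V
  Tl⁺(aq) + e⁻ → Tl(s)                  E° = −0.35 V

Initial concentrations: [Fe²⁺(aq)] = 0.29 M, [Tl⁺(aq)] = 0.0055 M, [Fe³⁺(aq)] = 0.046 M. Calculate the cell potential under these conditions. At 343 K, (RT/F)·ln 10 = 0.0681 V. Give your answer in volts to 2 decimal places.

Fe³⁺/Fe²⁺ is reduced (cathode, E° = +0.78 V) and Tl⁺/Tl is oxidized (anode).
E°cell = E°cat − E°an = +0.78 − (−0.35) = +1.13 V; n = 1.
For the overall reaction Fe³⁺(aq) + Tl(s) → Fe²⁺(aq) + Tl⁺(aq), Q = ([Fe²⁺(aq)]·[Tl⁺(aq)]) / [Fe³⁺(aq)] = 0.0347, giving log Q = −1.460.
By the Nernst equation, E = +1.13 − (0.0681/1)·(−1.460) = +1.23 V.

+1.23 V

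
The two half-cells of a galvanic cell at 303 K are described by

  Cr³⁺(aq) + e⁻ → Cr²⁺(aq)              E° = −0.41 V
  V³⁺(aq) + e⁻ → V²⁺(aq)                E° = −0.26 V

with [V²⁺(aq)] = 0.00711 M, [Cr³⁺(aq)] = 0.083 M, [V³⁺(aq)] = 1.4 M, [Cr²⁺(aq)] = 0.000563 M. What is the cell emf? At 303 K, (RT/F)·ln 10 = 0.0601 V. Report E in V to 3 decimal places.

+0.158 V

The V³⁺/V²⁺ couple has the more positive E°, so it is the cathode; Cr³⁺/Cr²⁺ is the anode.
E°cell = E°cat − E°an = −0.26 − (−0.41) = +0.15 V; n = 1.
The balanced reaction is V³⁺(aq) + Cr²⁺(aq) → V²⁺(aq) + Cr³⁺(aq), so Q = ([V²⁺(aq)]·[Cr³⁺(aq)]) / ([V³⁺(aq)]·[Cr²⁺(aq)]) = 0.749 and log Q = −0.126.
E = E° − (0.0601/n)·log Q = +0.15 − (0.0601/1)(−0.126) = +0.158 V.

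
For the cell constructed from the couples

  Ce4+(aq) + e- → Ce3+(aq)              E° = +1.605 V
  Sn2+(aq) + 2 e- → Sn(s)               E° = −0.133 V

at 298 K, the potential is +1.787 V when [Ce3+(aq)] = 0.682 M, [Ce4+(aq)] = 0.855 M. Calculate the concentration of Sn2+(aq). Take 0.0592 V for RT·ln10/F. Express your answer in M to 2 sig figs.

The Ce⁴⁺/Ce³⁺ couple has the larger reduction potential, so it is the cathode: E°cell = +1.605 − (−0.133) = +1.738 V and n = 2.
Rearranging E = E° − (0.0592/n)·log Q gives log Q = 2(+1.738 − (+1.787))/0.0592 = −1.655.
Balancing electrons gives 2 Ce4+(aq) + Sn(s) → 2 Ce3+(aq) + Sn2+(aq); thus Q = ([Ce3+(aq)]^2·[Sn2+(aq)]) / [Ce4+(aq)]^2.
Substituting the known concentrations and solving, log [Sn2+(aq)] = −1.459 and [Sn2+(aq)] = 0.035 M.

0.035 M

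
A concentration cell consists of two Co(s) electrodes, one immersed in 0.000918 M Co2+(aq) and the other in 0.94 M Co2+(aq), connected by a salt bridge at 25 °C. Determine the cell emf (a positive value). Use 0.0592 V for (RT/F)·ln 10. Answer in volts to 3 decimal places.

For a concentration cell E°cell = 0, since both electrodes use the same couple.
The compartment with the higher Co2+(aq) concentration (0.94 M) acts as the cathode; ions are reduced there and produced at the dilute (0.000918 M) anode.
With n = 2, Ecell = −(0.0592/2)·log([dilute]/[conc]) = −(0.0592/2)·log(0.000918/0.94) = +0.089 V.

0.089 V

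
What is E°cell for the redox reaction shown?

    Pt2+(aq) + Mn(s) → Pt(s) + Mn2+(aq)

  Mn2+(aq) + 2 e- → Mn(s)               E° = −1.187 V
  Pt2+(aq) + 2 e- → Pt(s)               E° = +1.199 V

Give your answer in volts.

+2.386 V

In the reaction as written, Pt2+(aq) is reduced (cathode) and Mn2+(aq) is produced by oxidation at the anode.
E°cell = E°(cathode) − E°(anode) = +1.199 − (−1.187) = +2.386 V.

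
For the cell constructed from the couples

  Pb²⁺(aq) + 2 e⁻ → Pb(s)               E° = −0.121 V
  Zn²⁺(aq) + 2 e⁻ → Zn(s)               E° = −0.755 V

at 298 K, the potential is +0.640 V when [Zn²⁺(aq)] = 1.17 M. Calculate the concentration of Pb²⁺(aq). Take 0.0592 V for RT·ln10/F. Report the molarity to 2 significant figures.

1.9 M

Pb²⁺/Pb is the cathode (higher E°); E°cell = −0.121 − (−0.755) = +0.634 V with n = 2.
Rearranging E = E° − (0.0592/n)·log Q gives log Q = 2(+0.634 − (+0.640))/0.0592 = −0.203.
For Pb²⁺(aq) + Zn(s) → Pb(s) + Zn²⁺(aq), the reaction quotient is Q = [Zn²⁺(aq)] / [Pb²⁺(aq)].
Solving for the unknown gives log [Pb²⁺(aq)] = 0.271, so [Pb²⁺(aq)] ≈ 1.9 M.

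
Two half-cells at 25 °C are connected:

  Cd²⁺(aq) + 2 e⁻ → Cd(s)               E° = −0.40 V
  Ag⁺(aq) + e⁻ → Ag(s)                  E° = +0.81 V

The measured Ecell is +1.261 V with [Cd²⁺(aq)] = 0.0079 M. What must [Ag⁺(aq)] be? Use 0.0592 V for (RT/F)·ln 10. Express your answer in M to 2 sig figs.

0.65 M

Ag⁺/Ag is the cathode (higher E°); E°cell = +0.81 − (−0.40) = +1.21 V with n = 2.
Since E = E° − (0.0592/n)·log Q, log Q = n(E° − E)/0.0592 = −1.723.
For 2 Ag⁺(aq) + Cd(s) → 2 Ag(s) + Cd²⁺(aq), the reaction quotient is Q = [Cd²⁺(aq)] / [Ag⁺(aq)]^2.
Substituting the known concentrations and solving, log [Ag⁺(aq)] = −0.190 and [Ag⁺(aq)] = 0.65 M.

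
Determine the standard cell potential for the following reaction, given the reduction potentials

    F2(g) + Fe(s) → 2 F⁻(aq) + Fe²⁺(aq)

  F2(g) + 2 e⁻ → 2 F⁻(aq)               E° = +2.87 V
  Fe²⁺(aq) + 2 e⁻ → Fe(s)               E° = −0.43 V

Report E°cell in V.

+3.30 V

In the reaction as written, F2(g) is reduced (cathode) and Fe²⁺(aq) is produced by oxidation at the anode.
E°cell = E°(cathode) − E°(anode) = +2.87 − (−0.43) = +3.30 V.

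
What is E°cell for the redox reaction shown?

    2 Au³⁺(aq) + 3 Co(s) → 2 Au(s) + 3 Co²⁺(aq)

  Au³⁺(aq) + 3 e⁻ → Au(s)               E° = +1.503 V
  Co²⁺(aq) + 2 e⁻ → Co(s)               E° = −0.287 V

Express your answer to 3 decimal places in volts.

+1.790 V

In the reaction as written, Au³⁺(aq) is reduced (cathode) and Co²⁺(aq) is produced by oxidation at the anode.
E°cell = E°(cathode) − E°(anode) = +1.503 − (−0.287) = +1.790 V.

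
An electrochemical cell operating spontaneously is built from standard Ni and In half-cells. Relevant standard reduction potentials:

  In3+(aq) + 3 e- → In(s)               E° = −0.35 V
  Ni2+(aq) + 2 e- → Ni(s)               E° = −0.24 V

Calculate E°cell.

+0.11 V

Of the two couples in this cell, the one with the more positive reduction potential is reduced at the cathode: here that is Ni²⁺/Ni (−0.24 V); In³⁺/In (−0.35 V) is the anode.
E°cell = E°(cathode) − E°(anode) = −0.24 − (−0.35) = +0.11 V.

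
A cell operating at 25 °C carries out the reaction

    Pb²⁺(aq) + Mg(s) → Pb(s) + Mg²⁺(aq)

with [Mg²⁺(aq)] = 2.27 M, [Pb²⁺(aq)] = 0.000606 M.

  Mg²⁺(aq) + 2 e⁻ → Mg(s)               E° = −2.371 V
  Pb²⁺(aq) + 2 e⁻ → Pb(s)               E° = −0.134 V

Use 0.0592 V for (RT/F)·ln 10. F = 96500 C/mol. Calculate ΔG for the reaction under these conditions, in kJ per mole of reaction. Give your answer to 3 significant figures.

−411 kJ/mol

The standard cell potential is −0.134 − (−2.371) = +2.237 V, with n = 2 electrons in the balanced equation.
Here Q = [Mg²⁺(aq)] / [Pb²⁺(aq)] = 3.75×10^3 (log Q = 3.574), giving E = +2.237 − (0.0592/2)·(3.574) = +2.1312 V.
Finally ΔG = −nFE = −(2)(96500 C/mol)(+2.1312 V) = −411 kJ/mol.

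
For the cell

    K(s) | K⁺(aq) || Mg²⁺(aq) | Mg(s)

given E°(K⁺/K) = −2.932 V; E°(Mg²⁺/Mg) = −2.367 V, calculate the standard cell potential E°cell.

By convention the left-hand electrode in cell notation is the anode (oxidation) and the right-hand electrode is the cathode (reduction).
E°cell = E°(right) − E°(left) = −2.367 − (−2.932) = +0.565 V.

+0.565 V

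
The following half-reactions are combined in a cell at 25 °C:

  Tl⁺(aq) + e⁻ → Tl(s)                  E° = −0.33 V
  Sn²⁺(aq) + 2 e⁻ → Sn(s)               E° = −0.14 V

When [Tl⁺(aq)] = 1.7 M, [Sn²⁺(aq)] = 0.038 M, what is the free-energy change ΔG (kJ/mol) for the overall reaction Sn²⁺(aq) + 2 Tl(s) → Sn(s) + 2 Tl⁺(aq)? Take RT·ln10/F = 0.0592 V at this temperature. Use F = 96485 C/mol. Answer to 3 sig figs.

The standard cell potential is −0.14 − (−0.33) = +0.19 V, with n = 2 electrons in the balanced equation.
Q = [Tl⁺(aq)]^2 / [Sn²⁺(aq)] = 76.1, so log Q = 1.881 and E = +0.19 − (0.0592/2)(1.881) = +0.1343 V.
ΔG = −nFE = −(2)(96485)(+0.1343) J/mol = −25.9 kJ/mol.

−25.9 kJ/mol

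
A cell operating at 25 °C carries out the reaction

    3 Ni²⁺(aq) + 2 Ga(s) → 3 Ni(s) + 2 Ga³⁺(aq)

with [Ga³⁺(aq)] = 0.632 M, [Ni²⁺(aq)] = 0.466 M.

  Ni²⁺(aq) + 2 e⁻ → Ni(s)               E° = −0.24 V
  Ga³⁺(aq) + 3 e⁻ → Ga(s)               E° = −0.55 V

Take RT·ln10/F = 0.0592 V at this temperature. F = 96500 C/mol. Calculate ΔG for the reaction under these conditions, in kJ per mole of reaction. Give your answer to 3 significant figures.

The standard cell potential is −0.24 − (−0.55) = +0.31 V, with n = 6 electrons in the balanced equation.
Q = [Ga³⁺(aq)]^2 / [Ni²⁺(aq)]^3 = 3.95, so log Q = 0.596 and E = +0.31 − (0.0592/6)(0.596) = +0.3041 V.
Finally ΔG = −nFE = −(6)(96500 C/mol)(+0.3041 V) = −176 kJ/mol.

−176 kJ/mol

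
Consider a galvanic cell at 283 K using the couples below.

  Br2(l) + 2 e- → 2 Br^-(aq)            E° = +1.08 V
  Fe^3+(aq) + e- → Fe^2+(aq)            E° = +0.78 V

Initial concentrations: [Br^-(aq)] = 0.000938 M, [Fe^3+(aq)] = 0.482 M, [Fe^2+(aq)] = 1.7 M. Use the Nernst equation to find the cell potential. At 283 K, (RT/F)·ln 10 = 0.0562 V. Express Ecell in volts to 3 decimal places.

+0.501 V

Since E°(Br₂/Br⁻) > E°(Fe³⁺/Fe²⁺), Br₂/Br⁻ serves as the cathode.
E°cell = +1.08 − (+0.78) = +0.30 V, with n = 2 electrons transferred.
The balanced reaction is Br2(l) + 2 Fe^2+(aq) → 2 Br^-(aq) + 2 Fe^3+(aq), so Q = ([Br^-(aq)]^2·[Fe^3+(aq)]^2) / [Fe^2+(aq)]^2 = 7.07×10^−8 and log Q = −7.150.
By the Nernst equation, E = +0.30 − (0.0562/2)·(−7.150) = +0.501 V.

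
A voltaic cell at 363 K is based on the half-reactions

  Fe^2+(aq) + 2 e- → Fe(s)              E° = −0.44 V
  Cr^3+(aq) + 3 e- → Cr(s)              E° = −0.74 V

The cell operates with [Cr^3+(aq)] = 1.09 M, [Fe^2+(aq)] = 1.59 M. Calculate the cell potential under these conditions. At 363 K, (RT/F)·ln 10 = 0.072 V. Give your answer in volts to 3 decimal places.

+0.306 V

The Fe²⁺/Fe couple has the more positive E°, so it is the cathode; Cr³⁺/Cr is the anode.
E°cell = −0.44 − (−0.74) = +0.30 V, with n = 6 electrons transferred.
For the overall reaction 3 Fe^2+(aq) + 2 Cr(s) → 3 Fe(s) + 2 Cr^3+(aq), Q = [Cr^3+(aq)]^2 / [Fe^2+(aq)]^3 = 0.296, giving log Q = −0.529.
E = E° − (0.072/n)·log Q = +0.30 − (0.072/6)(−0.529) = +0.306 V.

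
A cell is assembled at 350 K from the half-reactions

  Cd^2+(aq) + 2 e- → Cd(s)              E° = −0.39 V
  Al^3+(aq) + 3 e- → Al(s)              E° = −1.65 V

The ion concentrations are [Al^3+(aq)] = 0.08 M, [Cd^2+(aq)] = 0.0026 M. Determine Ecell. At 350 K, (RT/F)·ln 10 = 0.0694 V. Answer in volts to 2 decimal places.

The Cd²⁺/Cd couple has the more positive E°, so it is the cathode; Al³⁺/Al is the anode.
E°cell = −0.39 − (−1.65) = +1.26 V, with n = 6 electrons transferred.
The balanced reaction is 3 Cd^2+(aq) + 2 Al(s) → 3 Cd(s) + 2 Al^3+(aq), so Q = [Al^3+(aq)]^2 / [Cd^2+(aq)]^3 = 3.64×10^5 and log Q = 5.561.
Applying E = E° − (RT ln10/nF)·log Q gives +1.26 − (0.0694/6)(5.561) = +1.20 V.

+1.20 V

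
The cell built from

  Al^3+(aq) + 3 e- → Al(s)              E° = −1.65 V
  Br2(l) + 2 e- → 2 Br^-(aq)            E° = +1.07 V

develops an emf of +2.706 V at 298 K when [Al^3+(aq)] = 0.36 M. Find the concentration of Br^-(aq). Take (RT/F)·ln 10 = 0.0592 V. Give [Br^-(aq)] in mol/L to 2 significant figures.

With Br₂/Br⁻ at the cathode and Al³⁺/Al at the anode, E°cell = +1.07 − (−1.65) = +2.72 V (n = 6).
From the Nernst equation, log Q = n(E° − E)/0.0592 = 6·(+2.72 − (+2.706))/0.0592 = 1.419.
Balancing electrons gives 3 Br2(l) + 2 Al(s) → 6 Br^-(aq) + 2 Al^3+(aq); thus Q = [Br^-(aq)]^6·[Al^3+(aq)]^2.
Substituting the known concentrations and solving, log [Br^-(aq)] = 0.384 and [Br^-(aq)] = 2.4 M.

2.4 M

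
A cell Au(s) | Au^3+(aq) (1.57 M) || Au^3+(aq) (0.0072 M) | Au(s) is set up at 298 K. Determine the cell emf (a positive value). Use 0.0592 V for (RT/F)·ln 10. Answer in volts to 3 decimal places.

For a concentration cell E°cell = 0, since both electrodes use the same couple.
The compartment with the higher Au^3+(aq) concentration (1.57 M) acts as the cathode; ions are reduced there and produced at the dilute (0.0072 M) anode.
With n = 3, Ecell = −(0.0592/3)·log([dilute]/[conc]) = −(0.0592/3)·log(0.0072/1.57) = +0.046 V.

0.046 V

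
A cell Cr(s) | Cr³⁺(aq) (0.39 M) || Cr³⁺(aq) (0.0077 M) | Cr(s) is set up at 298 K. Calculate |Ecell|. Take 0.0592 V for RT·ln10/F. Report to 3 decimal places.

0.034 V

For a concentration cell E°cell = 0, since both electrodes use the same couple.
The compartment with the higher Cr³⁺(aq) concentration (0.39 M) acts as the cathode; ions are reduced there and produced at the dilute (0.0077 M) anode.
With n = 3, Ecell = −(0.0592/3)·log([dilute]/[conc]) = −(0.0592/3)·log(0.0077/0.39) = +0.034 V.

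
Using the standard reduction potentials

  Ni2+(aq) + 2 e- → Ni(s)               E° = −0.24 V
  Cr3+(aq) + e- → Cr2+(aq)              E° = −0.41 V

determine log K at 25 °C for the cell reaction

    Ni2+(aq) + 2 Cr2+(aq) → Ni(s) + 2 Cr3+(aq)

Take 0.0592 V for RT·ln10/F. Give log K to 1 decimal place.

log K = 5.7

The Ni²⁺/Ni couple is reduced (cathode); E°cell = −0.24 − (−0.41) = +0.17 V with n = 2.
At equilibrium E = 0, so log K = nE°cell / 0.0592 = (2)(+0.17) / 0.0592 = 5.7.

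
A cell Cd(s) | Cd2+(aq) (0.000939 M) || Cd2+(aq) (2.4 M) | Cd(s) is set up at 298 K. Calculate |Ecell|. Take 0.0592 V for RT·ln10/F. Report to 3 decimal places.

0.101 V

For a concentration cell E°cell = 0, since both electrodes use the same couple.
The compartment with the higher Cd2+(aq) concentration (2.4 M) acts as the cathode; ions are reduced there and produced at the dilute (0.000939 M) anode.
With n = 2, Ecell = −(0.0592/2)·log([dilute]/[conc]) = −(0.0592/2)·log(0.000939/2.4) = +0.101 V.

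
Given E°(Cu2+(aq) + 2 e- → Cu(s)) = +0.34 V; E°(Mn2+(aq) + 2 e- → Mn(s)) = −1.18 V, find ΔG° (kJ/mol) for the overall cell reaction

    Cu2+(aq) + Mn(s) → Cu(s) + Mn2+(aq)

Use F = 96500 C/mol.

−293 kJ/mol

In the reaction as written Cu2+(aq) is reduced, so the Cu²⁺/Cu couple is the cathode and Mn²⁺/Mn is the anode.
E°cell = +0.34 − (−1.18) = +1.52 V; balancing electrons gives n = 2.
ΔG° = −nFE°cell = −(2)(96500)(+1.52) J/mol = −293 kJ/mol.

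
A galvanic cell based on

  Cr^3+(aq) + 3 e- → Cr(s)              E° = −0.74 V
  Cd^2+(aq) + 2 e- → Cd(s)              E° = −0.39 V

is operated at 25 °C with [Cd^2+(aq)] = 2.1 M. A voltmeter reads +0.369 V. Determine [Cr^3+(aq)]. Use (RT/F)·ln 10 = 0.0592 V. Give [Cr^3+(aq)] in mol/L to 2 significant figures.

The Cd²⁺/Cd couple has the larger reduction potential, so it is the cathode: E°cell = −0.39 − (−0.74) = +0.35 V and n = 6.
From the Nernst equation, log Q = n(E° − E)/0.0592 = 6·(+0.35 − (+0.369))/0.0592 = −1.926.
The balanced reaction is 3 Cd^2+(aq) + 2 Cr(s) → 3 Cd(s) + 2 Cr^3+(aq), so Q = [Cr^3+(aq)]^2 / [Cd^2+(aq)]^3.
Solving for the unknown gives log [Cr^3+(aq)] = −0.480, so [Cr^3+(aq)] ≈ 0.33 M.

0.33 M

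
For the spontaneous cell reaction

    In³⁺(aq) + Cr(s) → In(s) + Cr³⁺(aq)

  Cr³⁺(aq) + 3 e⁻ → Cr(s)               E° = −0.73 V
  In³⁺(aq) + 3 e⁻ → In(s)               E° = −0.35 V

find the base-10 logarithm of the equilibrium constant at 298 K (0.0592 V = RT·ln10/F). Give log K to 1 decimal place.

The In³⁺/In couple is reduced (cathode); E°cell = −0.35 − (−0.73) = +0.38 V with n = 3.
At equilibrium E = 0, so log K = nE°cell / 0.0592 = (3)(+0.38) / 0.0592 = 19.3.

log K = 19.3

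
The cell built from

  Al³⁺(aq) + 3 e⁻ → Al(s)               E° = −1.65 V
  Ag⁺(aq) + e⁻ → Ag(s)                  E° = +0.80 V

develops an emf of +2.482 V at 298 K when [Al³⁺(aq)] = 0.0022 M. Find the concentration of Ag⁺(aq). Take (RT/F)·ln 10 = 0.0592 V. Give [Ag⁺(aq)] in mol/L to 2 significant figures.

The Ag⁺/Ag couple has the larger reduction potential, so it is the cathode: E°cell = +0.80 − (−1.65) = +2.45 V and n = 3.
From the Nernst equation, log Q = n(E° − E)/0.0592 = 3·(+2.45 − (+2.482))/0.0592 = −1.622.
For 3 Ag⁺(aq) + Al(s) → 3 Ag(s) + Al³⁺(aq), the reaction quotient is Q = [Al³⁺(aq)] / [Ag⁺(aq)]^3.
Solving for the unknown gives log [Ag⁺(aq)] = −0.345, so [Ag⁺(aq)] ≈ 0.45 M.

0.45 M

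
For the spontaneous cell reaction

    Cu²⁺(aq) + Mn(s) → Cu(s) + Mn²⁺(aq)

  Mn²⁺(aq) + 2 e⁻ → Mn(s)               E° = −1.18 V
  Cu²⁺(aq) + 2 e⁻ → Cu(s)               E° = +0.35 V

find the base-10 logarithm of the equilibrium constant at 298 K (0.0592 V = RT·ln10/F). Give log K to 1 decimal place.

The Cu²⁺/Cu couple is reduced (cathode); E°cell = +0.35 − (−1.18) = +1.53 V with n = 2.
At equilibrium E = 0, so log K = nE°cell / 0.0592 = (2)(+1.53) / 0.0592 = 51.7.

log K = 51.7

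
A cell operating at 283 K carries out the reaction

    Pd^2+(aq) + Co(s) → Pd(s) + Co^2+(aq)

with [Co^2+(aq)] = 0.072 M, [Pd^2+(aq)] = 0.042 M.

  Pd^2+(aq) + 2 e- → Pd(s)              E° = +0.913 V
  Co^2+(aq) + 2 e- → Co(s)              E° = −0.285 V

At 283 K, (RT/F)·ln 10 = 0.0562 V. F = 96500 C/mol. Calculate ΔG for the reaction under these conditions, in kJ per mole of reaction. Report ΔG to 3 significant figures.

E°cell = +0.913 − (−0.285) = +1.198 V; the balanced reaction transfers n = 2 electrons.
Q = [Co^2+(aq)] / [Pd^2+(aq)] = 1.71, so log Q = 0.234 and E = +1.198 − (0.0562/2)(0.234) = +1.1914 V.
Then ΔG = −nFE = −2 × 96500 × +1.1914 J/mol = −230 kJ/mol.

−230 kJ/mol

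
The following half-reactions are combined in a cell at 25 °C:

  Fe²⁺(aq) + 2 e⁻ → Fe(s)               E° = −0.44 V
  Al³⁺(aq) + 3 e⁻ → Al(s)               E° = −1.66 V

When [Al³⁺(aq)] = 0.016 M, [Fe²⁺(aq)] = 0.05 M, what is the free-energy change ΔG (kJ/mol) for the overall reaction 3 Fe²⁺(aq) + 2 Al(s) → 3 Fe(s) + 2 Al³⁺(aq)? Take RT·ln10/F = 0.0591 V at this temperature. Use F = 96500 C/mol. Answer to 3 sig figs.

−705 kJ/mol

E°cell = −0.44 − (−1.66) = +1.22 V; the balanced reaction transfers n = 6 electrons.
Here Q = [Al³⁺(aq)]^2 / [Fe²⁺(aq)]^3 = 2.05 (log Q = 0.311), giving E = +1.22 − (0.0591/6)·(0.311) = +1.2169 V.
ΔG = −nFE = −(6)(96500)(+1.2169) J/mol = −705 kJ/mol.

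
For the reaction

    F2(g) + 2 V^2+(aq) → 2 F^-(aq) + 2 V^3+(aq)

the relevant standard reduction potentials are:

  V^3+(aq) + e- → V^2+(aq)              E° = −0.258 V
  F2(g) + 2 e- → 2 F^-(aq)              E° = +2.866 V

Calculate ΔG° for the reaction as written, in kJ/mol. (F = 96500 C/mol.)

In the reaction as written F2(g) is reduced, so the F₂/F⁻ couple is the cathode and V³⁺/V²⁺ is the anode.
E°cell = +2.866 − (−0.258) = +3.124 V; balancing electrons gives n = 2.
ΔG° = −nFE°cell = −(2)(96500)(+3.124) J/mol = −603 kJ/mol.

−603 kJ/mol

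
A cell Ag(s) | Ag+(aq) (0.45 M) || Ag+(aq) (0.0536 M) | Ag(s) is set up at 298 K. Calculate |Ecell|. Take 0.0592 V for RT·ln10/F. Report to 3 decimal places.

0.055 V

For a concentration cell E°cell = 0, since both electrodes use the same couple.
The compartment with the higher Ag+(aq) concentration (0.45 M) acts as the cathode; ions are reduced there and produced at the dilute (0.0536 M) anode.
With n = 1, Ecell = −(0.0592/1)·log([dilute]/[conc]) = −(0.0592/1)·log(0.0536/0.45) = +0.055 V.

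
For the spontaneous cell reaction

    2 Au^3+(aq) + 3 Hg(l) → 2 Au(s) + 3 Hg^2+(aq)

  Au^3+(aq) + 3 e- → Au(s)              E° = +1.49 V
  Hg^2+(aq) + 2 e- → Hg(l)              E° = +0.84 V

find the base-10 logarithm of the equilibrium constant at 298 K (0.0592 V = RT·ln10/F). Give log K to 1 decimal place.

The Au³⁺/Au couple is reduced (cathode); E°cell = +1.49 − (+0.84) = +0.65 V with n = 6.
At equilibrium E = 0, so log K = nE°cell / 0.0592 = (6)(+0.65) / 0.0592 = 65.9.

log K = 65.9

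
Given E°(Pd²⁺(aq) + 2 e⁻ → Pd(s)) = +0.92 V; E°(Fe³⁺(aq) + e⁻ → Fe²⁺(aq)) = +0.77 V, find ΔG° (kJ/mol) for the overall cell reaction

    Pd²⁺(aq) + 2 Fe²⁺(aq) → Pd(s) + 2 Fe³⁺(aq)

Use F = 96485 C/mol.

−28.9 kJ/mol

In the reaction as written Pd²⁺(aq) is reduced, so the Pd²⁺/Pd couple is the cathode and Fe³⁺/Fe²⁺ is the anode.
E°cell = +0.92 − (+0.77) = +0.15 V; balancing electrons gives n = 2.
ΔG° = −nFE°cell = −(2)(96485)(+0.15) J/mol = −28.9 kJ/mol.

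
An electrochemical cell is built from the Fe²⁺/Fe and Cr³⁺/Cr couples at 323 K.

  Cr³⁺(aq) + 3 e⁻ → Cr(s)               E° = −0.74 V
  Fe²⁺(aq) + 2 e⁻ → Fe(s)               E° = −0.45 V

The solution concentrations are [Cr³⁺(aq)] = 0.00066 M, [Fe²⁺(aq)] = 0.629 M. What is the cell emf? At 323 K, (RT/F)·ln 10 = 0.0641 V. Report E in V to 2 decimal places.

Since E°(Fe²⁺/Fe) > E°(Cr³⁺/Cr), Fe²⁺/Fe serves as the cathode.
The standard potential is −0.45 − (−0.74) = +0.29 V and the balanced reaction transfers n = 6 electrons.
For the overall reaction 3 Fe²⁺(aq) + 2 Cr(s) → 3 Fe(s) + 2 Cr³⁺(aq), Q = [Cr³⁺(aq)]^2 / [Fe²⁺(aq)]^3 = 1.75×10^−6, giving log Q = −5.757.
Applying E = E° − (RT ln10/nF)·log Q gives +0.29 − (0.0641/6)(−5.757) = +0.35 V.

+0.35 V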